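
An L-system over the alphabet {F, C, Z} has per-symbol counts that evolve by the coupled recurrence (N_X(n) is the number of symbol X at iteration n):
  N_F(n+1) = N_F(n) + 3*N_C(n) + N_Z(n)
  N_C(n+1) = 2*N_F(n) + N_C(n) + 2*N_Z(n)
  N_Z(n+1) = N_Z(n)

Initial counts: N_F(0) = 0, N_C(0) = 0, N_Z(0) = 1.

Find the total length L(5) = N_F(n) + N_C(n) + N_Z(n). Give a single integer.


Step 0: N_F=0, N_C=0, N_Z=1, L=1
Step 1: N_F=1, N_C=2, N_Z=1, L=4
Step 2: N_F=8, N_C=6, N_Z=1, L=15
Step 3: N_F=27, N_C=24, N_Z=1, L=52
Step 4: N_F=100, N_C=80, N_Z=1, L=181
Step 5: N_F=341, N_C=282, N_Z=1, L=624

Answer: 624


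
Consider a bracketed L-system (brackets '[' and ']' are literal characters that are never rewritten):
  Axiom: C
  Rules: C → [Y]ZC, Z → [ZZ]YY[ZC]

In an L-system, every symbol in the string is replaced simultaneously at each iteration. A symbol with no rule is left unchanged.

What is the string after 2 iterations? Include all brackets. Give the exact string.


Answer: [Y][ZZ]YY[ZC][Y]ZC

Derivation:
Step 0: C
Step 1: [Y]ZC
Step 2: [Y][ZZ]YY[ZC][Y]ZC


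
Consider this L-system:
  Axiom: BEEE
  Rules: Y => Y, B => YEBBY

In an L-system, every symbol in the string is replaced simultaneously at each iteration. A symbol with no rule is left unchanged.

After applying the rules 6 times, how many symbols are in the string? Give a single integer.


Answer: 256

Derivation:
Step 0: length = 4
Step 1: length = 8
Step 2: length = 16
Step 3: length = 32
Step 4: length = 64
Step 5: length = 128
Step 6: length = 256


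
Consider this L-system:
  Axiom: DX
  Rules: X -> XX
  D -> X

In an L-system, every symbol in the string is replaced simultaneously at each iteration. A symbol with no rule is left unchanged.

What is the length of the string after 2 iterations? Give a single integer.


Answer: 6

Derivation:
Step 0: length = 2
Step 1: length = 3
Step 2: length = 6


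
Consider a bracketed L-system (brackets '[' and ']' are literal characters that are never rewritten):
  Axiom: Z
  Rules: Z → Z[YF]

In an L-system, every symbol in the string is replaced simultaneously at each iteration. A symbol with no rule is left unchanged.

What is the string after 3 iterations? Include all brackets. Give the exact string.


Answer: Z[YF][YF][YF]

Derivation:
Step 0: Z
Step 1: Z[YF]
Step 2: Z[YF][YF]
Step 3: Z[YF][YF][YF]


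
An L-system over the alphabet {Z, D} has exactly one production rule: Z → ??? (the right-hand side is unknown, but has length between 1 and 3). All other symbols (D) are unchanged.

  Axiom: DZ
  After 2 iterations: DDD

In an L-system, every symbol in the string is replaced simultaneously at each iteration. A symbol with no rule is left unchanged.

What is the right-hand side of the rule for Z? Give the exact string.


Trying Z → DD:
  Step 0: DZ
  Step 1: DDD
  Step 2: DDD
Matches the given result.

Answer: DD


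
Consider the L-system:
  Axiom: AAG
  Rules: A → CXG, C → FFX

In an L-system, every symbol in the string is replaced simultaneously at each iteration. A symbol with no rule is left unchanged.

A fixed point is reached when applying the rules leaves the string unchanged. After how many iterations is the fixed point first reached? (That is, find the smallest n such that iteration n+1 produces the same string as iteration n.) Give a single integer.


Answer: 2

Derivation:
Step 0: AAG
Step 1: CXGCXGG
Step 2: FFXXGFFXXGG
Step 3: FFXXGFFXXGG  (unchanged — fixed point at step 2)


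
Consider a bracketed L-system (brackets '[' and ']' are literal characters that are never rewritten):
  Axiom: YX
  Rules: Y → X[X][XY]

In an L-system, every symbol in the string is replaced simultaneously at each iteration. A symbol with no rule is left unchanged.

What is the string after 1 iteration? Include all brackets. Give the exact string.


Answer: X[X][XY]X

Derivation:
Step 0: YX
Step 1: X[X][XY]X


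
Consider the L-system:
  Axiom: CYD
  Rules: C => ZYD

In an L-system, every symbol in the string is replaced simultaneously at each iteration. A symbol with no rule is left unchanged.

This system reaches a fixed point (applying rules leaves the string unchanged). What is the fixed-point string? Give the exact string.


Step 0: CYD
Step 1: ZYDYD
Step 2: ZYDYD  (unchanged — fixed point at step 1)

Answer: ZYDYD


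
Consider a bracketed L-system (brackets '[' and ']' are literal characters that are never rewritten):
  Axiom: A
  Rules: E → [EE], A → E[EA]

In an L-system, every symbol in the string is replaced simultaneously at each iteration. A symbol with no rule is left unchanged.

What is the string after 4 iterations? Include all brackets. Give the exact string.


Answer: [[[EE][EE]][[EE][EE]]][[[[EE][EE]][[EE][EE]]][[EE][EE]][[[EE][EE]][EE][[EE]E[EA]]]]

Derivation:
Step 0: A
Step 1: E[EA]
Step 2: [EE][[EE]E[EA]]
Step 3: [[EE][EE]][[[EE][EE]][EE][[EE]E[EA]]]
Step 4: [[[EE][EE]][[EE][EE]]][[[[EE][EE]][[EE][EE]]][[EE][EE]][[[EE][EE]][EE][[EE]E[EA]]]]


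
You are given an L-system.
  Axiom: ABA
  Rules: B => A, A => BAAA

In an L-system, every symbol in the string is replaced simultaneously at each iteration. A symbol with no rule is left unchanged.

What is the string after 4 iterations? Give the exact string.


Step 0: ABA
Step 1: BAAAABAAA
Step 2: ABAAABAAABAAABAAAABAAABAAABAAA
Step 3: BAAAABAAABAAABAAAABAAABAAABAAAABAAABAAABAAAABAAABAAABAAABAAAABAAABAAABAAAABAAABAAABAAAABAAABAAABAAA
Step 4: ABAAABAAABAAABAAAABAAABAAABAAAABAAABAAABAAAABAAABAAABAAABAAAABAAABAAABAAAABAAABAAABAAAABAAABAAABAAABAAAABAAABAAABAAAABAAABAAABAAAABAAABAAABAAABAAAABAAABAAABAAAABAAABAAABAAAABAAABAAABAAAABAAABAAABAAABAAAABAAABAAABAAAABAAABAAABAAAABAAABAAABAAABAAAABAAABAAABAAAABAAABAAABAAAABAAABAAABAAABAAAABAAABAAABAAAABAAABAAABAAAABAAABAAABAAA

Answer: ABAAABAAABAAABAAAABAAABAAABAAAABAAABAAABAAAABAAABAAABAAABAAAABAAABAAABAAAABAAABAAABAAAABAAABAAABAAABAAAABAAABAAABAAAABAAABAAABAAAABAAABAAABAAABAAAABAAABAAABAAAABAAABAAABAAAABAAABAAABAAAABAAABAAABAAABAAAABAAABAAABAAAABAAABAAABAAAABAAABAAABAAABAAAABAAABAAABAAAABAAABAAABAAAABAAABAAABAAABAAAABAAABAAABAAAABAAABAAABAAAABAAABAAABAAA


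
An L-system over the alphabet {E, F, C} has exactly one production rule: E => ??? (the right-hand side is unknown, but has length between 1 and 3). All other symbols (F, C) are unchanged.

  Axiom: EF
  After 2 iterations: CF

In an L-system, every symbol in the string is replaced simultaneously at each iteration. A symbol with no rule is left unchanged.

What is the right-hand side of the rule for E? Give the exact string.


Trying E => C:
  Step 0: EF
  Step 1: CF
  Step 2: CF
Matches the given result.

Answer: C


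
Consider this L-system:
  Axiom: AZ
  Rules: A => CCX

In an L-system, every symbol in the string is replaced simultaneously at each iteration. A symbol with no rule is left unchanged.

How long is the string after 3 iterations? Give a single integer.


Step 0: length = 2
Step 1: length = 4
Step 2: length = 4
Step 3: length = 4

Answer: 4


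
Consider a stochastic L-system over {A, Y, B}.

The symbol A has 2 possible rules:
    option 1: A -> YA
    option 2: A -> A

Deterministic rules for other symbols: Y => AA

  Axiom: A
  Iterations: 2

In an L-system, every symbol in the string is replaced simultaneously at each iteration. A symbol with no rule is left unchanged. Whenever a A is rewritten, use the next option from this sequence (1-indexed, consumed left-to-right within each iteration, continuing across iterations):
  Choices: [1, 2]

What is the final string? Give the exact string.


Step 0: A
Step 1: YA  (used choices [1])
Step 2: AAA  (used choices [2])

Answer: AAA


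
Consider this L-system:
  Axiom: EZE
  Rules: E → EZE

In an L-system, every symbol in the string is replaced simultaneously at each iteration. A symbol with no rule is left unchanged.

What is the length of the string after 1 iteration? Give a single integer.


Step 0: length = 3
Step 1: length = 7

Answer: 7


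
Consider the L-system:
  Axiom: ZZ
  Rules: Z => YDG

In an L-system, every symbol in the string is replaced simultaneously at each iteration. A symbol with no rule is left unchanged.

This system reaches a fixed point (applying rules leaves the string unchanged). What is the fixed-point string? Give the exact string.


Answer: YDGYDG

Derivation:
Step 0: ZZ
Step 1: YDGYDG
Step 2: YDGYDG  (unchanged — fixed point at step 1)


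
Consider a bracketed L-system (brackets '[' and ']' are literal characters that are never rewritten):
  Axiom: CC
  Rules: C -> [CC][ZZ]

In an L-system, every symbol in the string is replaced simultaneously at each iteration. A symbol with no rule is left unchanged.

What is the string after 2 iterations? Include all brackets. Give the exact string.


Step 0: CC
Step 1: [CC][ZZ][CC][ZZ]
Step 2: [[CC][ZZ][CC][ZZ]][ZZ][[CC][ZZ][CC][ZZ]][ZZ]

Answer: [[CC][ZZ][CC][ZZ]][ZZ][[CC][ZZ][CC][ZZ]][ZZ]


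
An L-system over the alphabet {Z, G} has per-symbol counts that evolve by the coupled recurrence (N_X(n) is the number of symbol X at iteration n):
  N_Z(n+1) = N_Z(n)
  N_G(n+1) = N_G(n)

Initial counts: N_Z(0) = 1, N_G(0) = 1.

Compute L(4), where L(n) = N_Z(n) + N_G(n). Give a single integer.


Step 0: N_Z=1, N_G=1, L=2
Step 1: N_Z=1, N_G=1, L=2
Step 2: N_Z=1, N_G=1, L=2
Step 3: N_Z=1, N_G=1, L=2
Step 4: N_Z=1, N_G=1, L=2

Answer: 2


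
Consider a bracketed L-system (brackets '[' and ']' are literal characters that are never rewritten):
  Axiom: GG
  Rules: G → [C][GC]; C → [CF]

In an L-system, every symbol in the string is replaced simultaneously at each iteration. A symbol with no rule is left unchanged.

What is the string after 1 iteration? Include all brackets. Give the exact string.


Step 0: GG
Step 1: [C][GC][C][GC]

Answer: [C][GC][C][GC]


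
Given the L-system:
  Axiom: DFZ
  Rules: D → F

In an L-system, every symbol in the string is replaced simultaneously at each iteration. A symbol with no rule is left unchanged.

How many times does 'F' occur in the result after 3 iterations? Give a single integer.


Step 0: DFZ  (1 'F')
Step 1: FFZ  (2 'F')
Step 2: FFZ  (2 'F')
Step 3: FFZ  (2 'F')

Answer: 2


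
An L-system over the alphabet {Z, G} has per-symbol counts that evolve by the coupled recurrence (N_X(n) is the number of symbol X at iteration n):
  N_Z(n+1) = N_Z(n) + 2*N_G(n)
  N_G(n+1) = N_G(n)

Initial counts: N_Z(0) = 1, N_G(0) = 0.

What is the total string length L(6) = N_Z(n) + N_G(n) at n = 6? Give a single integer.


Answer: 1

Derivation:
Step 0: N_Z=1, N_G=0, L=1
Step 1: N_Z=1, N_G=0, L=1
Step 2: N_Z=1, N_G=0, L=1
Step 3: N_Z=1, N_G=0, L=1
Step 4: N_Z=1, N_G=0, L=1
Step 5: N_Z=1, N_G=0, L=1
Step 6: N_Z=1, N_G=0, L=1


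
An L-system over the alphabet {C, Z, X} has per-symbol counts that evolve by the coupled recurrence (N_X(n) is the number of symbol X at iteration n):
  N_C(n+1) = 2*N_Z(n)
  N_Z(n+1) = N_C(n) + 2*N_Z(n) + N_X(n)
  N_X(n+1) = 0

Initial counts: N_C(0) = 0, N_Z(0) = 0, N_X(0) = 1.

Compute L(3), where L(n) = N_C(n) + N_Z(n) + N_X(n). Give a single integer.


Step 0: N_C=0, N_Z=0, N_X=1, L=1
Step 1: N_C=0, N_Z=1, N_X=0, L=1
Step 2: N_C=2, N_Z=2, N_X=0, L=4
Step 3: N_C=4, N_Z=6, N_X=0, L=10

Answer: 10


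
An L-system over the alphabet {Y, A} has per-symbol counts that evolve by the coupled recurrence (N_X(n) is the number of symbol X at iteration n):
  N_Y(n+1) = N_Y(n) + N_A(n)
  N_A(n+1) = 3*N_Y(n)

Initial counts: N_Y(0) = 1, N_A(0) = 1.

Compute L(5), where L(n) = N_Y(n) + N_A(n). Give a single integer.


Answer: 137

Derivation:
Step 0: N_Y=1, N_A=1, L=2
Step 1: N_Y=2, N_A=3, L=5
Step 2: N_Y=5, N_A=6, L=11
Step 3: N_Y=11, N_A=15, L=26
Step 4: N_Y=26, N_A=33, L=59
Step 5: N_Y=59, N_A=78, L=137


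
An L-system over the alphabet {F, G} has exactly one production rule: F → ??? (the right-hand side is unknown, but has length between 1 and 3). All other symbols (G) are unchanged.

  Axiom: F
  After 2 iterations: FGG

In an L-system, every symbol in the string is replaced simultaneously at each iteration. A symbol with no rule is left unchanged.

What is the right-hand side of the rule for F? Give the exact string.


Answer: FG

Derivation:
Trying F → FG:
  Step 0: F
  Step 1: FG
  Step 2: FGG
Matches the given result.


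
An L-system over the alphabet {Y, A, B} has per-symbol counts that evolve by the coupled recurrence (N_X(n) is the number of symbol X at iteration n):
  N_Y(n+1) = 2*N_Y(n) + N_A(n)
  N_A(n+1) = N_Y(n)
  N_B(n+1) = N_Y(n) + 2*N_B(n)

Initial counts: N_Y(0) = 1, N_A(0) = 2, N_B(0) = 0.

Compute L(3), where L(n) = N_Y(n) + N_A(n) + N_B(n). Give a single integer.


Step 0: N_Y=1, N_A=2, N_B=0, L=3
Step 1: N_Y=4, N_A=1, N_B=1, L=6
Step 2: N_Y=9, N_A=4, N_B=6, L=19
Step 3: N_Y=22, N_A=9, N_B=21, L=52

Answer: 52


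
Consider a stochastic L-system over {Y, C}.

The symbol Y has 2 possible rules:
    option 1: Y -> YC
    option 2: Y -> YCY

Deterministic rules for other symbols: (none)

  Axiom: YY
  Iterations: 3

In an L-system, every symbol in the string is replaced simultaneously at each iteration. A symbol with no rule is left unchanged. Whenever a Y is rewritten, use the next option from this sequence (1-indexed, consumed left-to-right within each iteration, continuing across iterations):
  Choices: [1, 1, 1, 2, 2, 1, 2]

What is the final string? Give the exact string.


Step 0: YY
Step 1: YCYC  (used choices [1, 1])
Step 2: YCCYCYC  (used choices [1, 2])
Step 3: YCYCCYCCYCYC  (used choices [2, 1, 2])

Answer: YCYCCYCCYCYC


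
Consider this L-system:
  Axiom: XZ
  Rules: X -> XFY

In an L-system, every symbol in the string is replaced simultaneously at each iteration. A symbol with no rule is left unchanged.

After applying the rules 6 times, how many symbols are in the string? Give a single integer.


Step 0: length = 2
Step 1: length = 4
Step 2: length = 6
Step 3: length = 8
Step 4: length = 10
Step 5: length = 12
Step 6: length = 14

Answer: 14


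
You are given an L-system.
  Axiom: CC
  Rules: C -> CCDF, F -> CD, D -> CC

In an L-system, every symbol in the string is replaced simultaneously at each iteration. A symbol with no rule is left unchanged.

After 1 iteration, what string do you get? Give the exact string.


Answer: CCDFCCDF

Derivation:
Step 0: CC
Step 1: CCDFCCDF


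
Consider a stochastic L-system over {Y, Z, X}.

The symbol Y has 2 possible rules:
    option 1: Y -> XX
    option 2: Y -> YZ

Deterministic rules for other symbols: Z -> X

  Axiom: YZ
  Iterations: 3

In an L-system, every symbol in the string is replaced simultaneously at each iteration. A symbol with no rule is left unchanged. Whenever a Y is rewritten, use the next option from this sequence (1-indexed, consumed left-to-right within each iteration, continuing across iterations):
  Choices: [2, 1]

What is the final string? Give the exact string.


Answer: XXXX

Derivation:
Step 0: YZ
Step 1: YZX  (used choices [2])
Step 2: XXXX  (used choices [1])
Step 3: XXXX  (used choices [])


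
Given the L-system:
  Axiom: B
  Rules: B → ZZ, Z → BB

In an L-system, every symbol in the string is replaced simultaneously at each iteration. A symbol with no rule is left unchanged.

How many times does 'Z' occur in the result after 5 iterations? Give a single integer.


Answer: 32

Derivation:
Step 0: B  (0 'Z')
Step 1: ZZ  (2 'Z')
Step 2: BBBB  (0 'Z')
Step 3: ZZZZZZZZ  (8 'Z')
Step 4: BBBBBBBBBBBBBBBB  (0 'Z')
Step 5: ZZZZZZZZZZZZZZZZZZZZZZZZZZZZZZZZ  (32 'Z')


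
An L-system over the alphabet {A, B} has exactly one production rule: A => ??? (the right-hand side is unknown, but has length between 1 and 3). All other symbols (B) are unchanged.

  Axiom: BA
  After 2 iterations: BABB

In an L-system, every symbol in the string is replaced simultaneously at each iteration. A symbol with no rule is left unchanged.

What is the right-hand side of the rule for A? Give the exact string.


Answer: AB

Derivation:
Trying A => AB:
  Step 0: BA
  Step 1: BAB
  Step 2: BABB
Matches the given result.


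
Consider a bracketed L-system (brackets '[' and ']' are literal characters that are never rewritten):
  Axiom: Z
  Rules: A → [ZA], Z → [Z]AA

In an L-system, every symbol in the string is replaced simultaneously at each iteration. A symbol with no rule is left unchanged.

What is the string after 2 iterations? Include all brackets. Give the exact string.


Answer: [[Z]AA][ZA][ZA]

Derivation:
Step 0: Z
Step 1: [Z]AA
Step 2: [[Z]AA][ZA][ZA]


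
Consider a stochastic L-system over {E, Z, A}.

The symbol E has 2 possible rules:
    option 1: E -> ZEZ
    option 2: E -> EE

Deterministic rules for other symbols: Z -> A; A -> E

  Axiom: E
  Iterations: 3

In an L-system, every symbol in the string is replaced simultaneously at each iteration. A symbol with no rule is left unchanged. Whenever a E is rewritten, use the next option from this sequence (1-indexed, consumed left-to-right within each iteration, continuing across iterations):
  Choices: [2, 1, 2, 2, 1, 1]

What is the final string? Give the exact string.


Answer: AEEAZEZZEZ

Derivation:
Step 0: E
Step 1: EE  (used choices [2])
Step 2: ZEZEE  (used choices [1, 2])
Step 3: AEEAZEZZEZ  (used choices [2, 1, 1])


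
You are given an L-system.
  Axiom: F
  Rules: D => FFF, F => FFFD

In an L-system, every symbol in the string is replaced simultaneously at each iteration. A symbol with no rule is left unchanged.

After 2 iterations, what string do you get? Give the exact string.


Answer: FFFDFFFDFFFDFFF

Derivation:
Step 0: F
Step 1: FFFD
Step 2: FFFDFFFDFFFDFFF


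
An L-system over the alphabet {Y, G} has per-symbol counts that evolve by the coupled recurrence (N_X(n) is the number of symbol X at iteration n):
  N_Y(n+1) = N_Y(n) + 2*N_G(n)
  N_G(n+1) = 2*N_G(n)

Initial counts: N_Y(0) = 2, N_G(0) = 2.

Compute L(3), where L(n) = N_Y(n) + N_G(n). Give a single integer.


Step 0: N_Y=2, N_G=2, L=4
Step 1: N_Y=6, N_G=4, L=10
Step 2: N_Y=14, N_G=8, L=22
Step 3: N_Y=30, N_G=16, L=46

Answer: 46


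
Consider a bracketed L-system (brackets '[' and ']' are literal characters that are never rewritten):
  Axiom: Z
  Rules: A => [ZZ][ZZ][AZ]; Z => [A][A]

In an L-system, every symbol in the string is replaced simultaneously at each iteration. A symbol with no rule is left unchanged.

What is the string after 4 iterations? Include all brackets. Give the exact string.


Answer: [[[[ZZ][ZZ][AZ]][[ZZ][ZZ][AZ]][[ZZ][ZZ][AZ]][[ZZ][ZZ][AZ]]][[[ZZ][ZZ][AZ]][[ZZ][ZZ][AZ]][[ZZ][ZZ][AZ]][[ZZ][ZZ][AZ]]][[[A][A][A][A]][[A][A][A][A]][[ZZ][ZZ][AZ][A][A]][[ZZ][ZZ][AZ]][[ZZ][ZZ][AZ]]]][[[[ZZ][ZZ][AZ]][[ZZ][ZZ][AZ]][[ZZ][ZZ][AZ]][[ZZ][ZZ][AZ]]][[[ZZ][ZZ][AZ]][[ZZ][ZZ][AZ]][[ZZ][ZZ][AZ]][[ZZ][ZZ][AZ]]][[[A][A][A][A]][[A][A][A][A]][[ZZ][ZZ][AZ][A][A]][[ZZ][ZZ][AZ]][[ZZ][ZZ][AZ]]]]

Derivation:
Step 0: Z
Step 1: [A][A]
Step 2: [[ZZ][ZZ][AZ]][[ZZ][ZZ][AZ]]
Step 3: [[[A][A][A][A]][[A][A][A][A]][[ZZ][ZZ][AZ][A][A]]][[[A][A][A][A]][[A][A][A][A]][[ZZ][ZZ][AZ][A][A]]]
Step 4: [[[[ZZ][ZZ][AZ]][[ZZ][ZZ][AZ]][[ZZ][ZZ][AZ]][[ZZ][ZZ][AZ]]][[[ZZ][ZZ][AZ]][[ZZ][ZZ][AZ]][[ZZ][ZZ][AZ]][[ZZ][ZZ][AZ]]][[[A][A][A][A]][[A][A][A][A]][[ZZ][ZZ][AZ][A][A]][[ZZ][ZZ][AZ]][[ZZ][ZZ][AZ]]]][[[[ZZ][ZZ][AZ]][[ZZ][ZZ][AZ]][[ZZ][ZZ][AZ]][[ZZ][ZZ][AZ]]][[[ZZ][ZZ][AZ]][[ZZ][ZZ][AZ]][[ZZ][ZZ][AZ]][[ZZ][ZZ][AZ]]][[[A][A][A][A]][[A][A][A][A]][[ZZ][ZZ][AZ][A][A]][[ZZ][ZZ][AZ]][[ZZ][ZZ][AZ]]]]


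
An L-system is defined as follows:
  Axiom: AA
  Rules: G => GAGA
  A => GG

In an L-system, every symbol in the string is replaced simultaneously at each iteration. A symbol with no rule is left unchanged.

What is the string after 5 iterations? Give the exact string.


Step 0: AA
Step 1: GGGG
Step 2: GAGAGAGAGAGAGAGA
Step 3: GAGAGGGAGAGGGAGAGGGAGAGGGAGAGGGAGAGGGAGAGGGAGAGG
Step 4: GAGAGGGAGAGGGAGAGAGAGAGAGGGAGAGGGAGAGAGAGAGAGGGAGAGGGAGAGAGAGAGAGGGAGAGGGAGAGAGAGAGAGGGAGAGGGAGAGAGAGAGAGGGAGAGGGAGAGAGAGAGAGGGAGAGGGAGAGAGAGAGAGGGAGAGGGAGAGAGA
Step 5: GAGAGGGAGAGGGAGAGAGAGAGAGGGAGAGGGAGAGAGAGAGAGGGAGAGGGAGAGGGAGAGGGAGAGGGAGAGGGAGAGAGAGAGAGGGAGAGGGAGAGAGAGAGAGGGAGAGGGAGAGGGAGAGGGAGAGGGAGAGGGAGAGAGAGAGAGGGAGAGGGAGAGAGAGAGAGGGAGAGGGAGAGGGAGAGGGAGAGGGAGAGGGAGAGAGAGAGAGGGAGAGGGAGAGAGAGAGAGGGAGAGGGAGAGGGAGAGGGAGAGGGAGAGGGAGAGAGAGAGAGGGAGAGGGAGAGAGAGAGAGGGAGAGGGAGAGGGAGAGGGAGAGGGAGAGGGAGAGAGAGAGAGGGAGAGGGAGAGAGAGAGAGGGAGAGGGAGAGGGAGAGGGAGAGGGAGAGGGAGAGAGAGAGAGGGAGAGGGAGAGAGAGAGAGGGAGAGGGAGAGGGAGAGGGAGAGGGAGAGGGAGAGAGAGAGAGGGAGAGGGAGAGAGAGAGAGGGAGAGGGAGAGGGAGAGG

Answer: GAGAGGGAGAGGGAGAGAGAGAGAGGGAGAGGGAGAGAGAGAGAGGGAGAGGGAGAGGGAGAGGGAGAGGGAGAGGGAGAGAGAGAGAGGGAGAGGGAGAGAGAGAGAGGGAGAGGGAGAGGGAGAGGGAGAGGGAGAGGGAGAGAGAGAGAGGGAGAGGGAGAGAGAGAGAGGGAGAGGGAGAGGGAGAGGGAGAGGGAGAGGGAGAGAGAGAGAGGGAGAGGGAGAGAGAGAGAGGGAGAGGGAGAGGGAGAGGGAGAGGGAGAGGGAGAGAGAGAGAGGGAGAGGGAGAGAGAGAGAGGGAGAGGGAGAGGGAGAGGGAGAGGGAGAGGGAGAGAGAGAGAGGGAGAGGGAGAGAGAGAGAGGGAGAGGGAGAGGGAGAGGGAGAGGGAGAGGGAGAGAGAGAGAGGGAGAGGGAGAGAGAGAGAGGGAGAGGGAGAGGGAGAGGGAGAGGGAGAGGGAGAGAGAGAGAGGGAGAGGGAGAGAGAGAGAGGGAGAGGGAGAGGGAGAGG


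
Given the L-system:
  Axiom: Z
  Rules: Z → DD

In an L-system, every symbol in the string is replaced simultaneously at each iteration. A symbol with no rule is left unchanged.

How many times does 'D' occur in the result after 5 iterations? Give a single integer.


Answer: 2

Derivation:
Step 0: Z  (0 'D')
Step 1: DD  (2 'D')
Step 2: DD  (2 'D')
Step 3: DD  (2 'D')
Step 4: DD  (2 'D')
Step 5: DD  (2 'D')


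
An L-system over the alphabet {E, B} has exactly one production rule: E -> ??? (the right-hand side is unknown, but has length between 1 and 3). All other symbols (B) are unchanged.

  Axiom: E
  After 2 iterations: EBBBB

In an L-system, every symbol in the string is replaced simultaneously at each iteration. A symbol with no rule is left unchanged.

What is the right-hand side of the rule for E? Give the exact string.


Trying E -> EBB:
  Step 0: E
  Step 1: EBB
  Step 2: EBBBB
Matches the given result.

Answer: EBB


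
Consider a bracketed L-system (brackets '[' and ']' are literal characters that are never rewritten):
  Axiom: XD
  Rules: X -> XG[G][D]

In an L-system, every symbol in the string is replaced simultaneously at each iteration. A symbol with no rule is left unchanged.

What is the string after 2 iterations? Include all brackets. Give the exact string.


Answer: XG[G][D]G[G][D]D

Derivation:
Step 0: XD
Step 1: XG[G][D]D
Step 2: XG[G][D]G[G][D]D


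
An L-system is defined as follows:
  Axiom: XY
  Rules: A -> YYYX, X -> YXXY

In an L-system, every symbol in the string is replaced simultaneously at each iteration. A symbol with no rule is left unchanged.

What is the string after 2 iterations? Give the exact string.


Step 0: XY
Step 1: YXXYY
Step 2: YYXXYYXXYYY

Answer: YYXXYYXXYYY


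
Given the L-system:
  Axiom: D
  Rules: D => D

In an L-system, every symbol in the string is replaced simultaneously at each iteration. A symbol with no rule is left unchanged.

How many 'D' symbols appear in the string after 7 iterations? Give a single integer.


Step 0: D  (1 'D')
Step 1: D  (1 'D')
Step 2: D  (1 'D')
Step 3: D  (1 'D')
Step 4: D  (1 'D')
Step 5: D  (1 'D')
Step 6: D  (1 'D')
Step 7: D  (1 'D')

Answer: 1


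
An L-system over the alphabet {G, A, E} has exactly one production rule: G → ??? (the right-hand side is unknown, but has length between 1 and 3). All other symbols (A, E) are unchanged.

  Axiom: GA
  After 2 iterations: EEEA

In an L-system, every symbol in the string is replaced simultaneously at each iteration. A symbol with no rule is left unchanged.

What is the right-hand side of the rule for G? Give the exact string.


Trying G → EEE:
  Step 0: GA
  Step 1: EEEA
  Step 2: EEEA
Matches the given result.

Answer: EEE


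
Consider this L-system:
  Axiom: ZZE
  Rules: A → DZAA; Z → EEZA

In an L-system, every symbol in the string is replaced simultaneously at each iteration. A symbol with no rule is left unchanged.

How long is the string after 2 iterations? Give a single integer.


Answer: 21

Derivation:
Step 0: length = 3
Step 1: length = 9
Step 2: length = 21


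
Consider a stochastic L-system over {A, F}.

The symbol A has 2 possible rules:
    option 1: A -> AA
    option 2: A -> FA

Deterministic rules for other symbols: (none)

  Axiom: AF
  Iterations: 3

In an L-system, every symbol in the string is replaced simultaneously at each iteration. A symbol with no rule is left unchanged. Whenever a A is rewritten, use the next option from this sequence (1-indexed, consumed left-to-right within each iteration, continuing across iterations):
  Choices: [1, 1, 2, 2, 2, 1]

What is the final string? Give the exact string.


Answer: FAFAFAAF

Derivation:
Step 0: AF
Step 1: AAF  (used choices [1])
Step 2: AAFAF  (used choices [1, 2])
Step 3: FAFAFAAF  (used choices [2, 2, 1])


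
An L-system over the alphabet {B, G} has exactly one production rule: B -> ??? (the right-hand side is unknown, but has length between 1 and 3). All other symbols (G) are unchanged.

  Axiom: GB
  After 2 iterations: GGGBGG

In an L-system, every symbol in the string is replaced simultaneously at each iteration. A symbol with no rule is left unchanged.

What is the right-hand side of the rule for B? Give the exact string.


Trying B -> GBG:
  Step 0: GB
  Step 1: GGBG
  Step 2: GGGBGG
Matches the given result.

Answer: GBG


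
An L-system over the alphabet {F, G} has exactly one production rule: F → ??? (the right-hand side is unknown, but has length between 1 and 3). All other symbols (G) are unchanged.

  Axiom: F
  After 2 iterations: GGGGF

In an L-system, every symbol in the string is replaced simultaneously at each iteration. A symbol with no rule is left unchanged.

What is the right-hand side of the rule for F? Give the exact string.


Trying F → GGF:
  Step 0: F
  Step 1: GGF
  Step 2: GGGGF
Matches the given result.

Answer: GGF


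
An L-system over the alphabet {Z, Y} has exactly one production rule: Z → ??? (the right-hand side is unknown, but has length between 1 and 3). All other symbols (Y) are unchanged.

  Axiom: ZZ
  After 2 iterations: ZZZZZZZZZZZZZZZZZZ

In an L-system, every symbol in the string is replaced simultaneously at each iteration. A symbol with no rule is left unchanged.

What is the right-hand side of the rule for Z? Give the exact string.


Answer: ZZZ

Derivation:
Trying Z → ZZZ:
  Step 0: ZZ
  Step 1: ZZZZZZ
  Step 2: ZZZZZZZZZZZZZZZZZZ
Matches the given result.


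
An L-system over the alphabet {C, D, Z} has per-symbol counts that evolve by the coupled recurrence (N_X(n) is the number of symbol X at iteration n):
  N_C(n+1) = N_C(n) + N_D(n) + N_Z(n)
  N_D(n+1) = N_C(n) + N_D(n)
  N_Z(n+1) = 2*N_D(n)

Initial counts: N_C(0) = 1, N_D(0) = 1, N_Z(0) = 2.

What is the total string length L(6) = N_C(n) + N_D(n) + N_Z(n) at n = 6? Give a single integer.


Answer: 576

Derivation:
Step 0: N_C=1, N_D=1, N_Z=2, L=4
Step 1: N_C=4, N_D=2, N_Z=2, L=8
Step 2: N_C=8, N_D=6, N_Z=4, L=18
Step 3: N_C=18, N_D=14, N_Z=12, L=44
Step 4: N_C=44, N_D=32, N_Z=28, L=104
Step 5: N_C=104, N_D=76, N_Z=64, L=244
Step 6: N_C=244, N_D=180, N_Z=152, L=576


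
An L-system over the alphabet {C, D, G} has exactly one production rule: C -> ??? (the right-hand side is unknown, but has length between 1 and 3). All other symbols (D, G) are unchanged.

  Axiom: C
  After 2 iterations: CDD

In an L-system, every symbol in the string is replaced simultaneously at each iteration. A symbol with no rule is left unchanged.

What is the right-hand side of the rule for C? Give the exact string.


Answer: CD

Derivation:
Trying C -> CD:
  Step 0: C
  Step 1: CD
  Step 2: CDD
Matches the given result.


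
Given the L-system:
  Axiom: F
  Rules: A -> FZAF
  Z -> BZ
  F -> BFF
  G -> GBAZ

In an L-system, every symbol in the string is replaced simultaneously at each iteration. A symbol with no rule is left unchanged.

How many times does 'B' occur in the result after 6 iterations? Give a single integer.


Answer: 63

Derivation:
Step 0: F  (0 'B')
Step 1: BFF  (1 'B')
Step 2: BBFFBFF  (3 'B')
Step 3: BBBFFBFFBBFFBFF  (7 'B')
Step 4: BBBBFFBFFBBFFBFFBBBFFBFFBBFFBFF  (15 'B')
Step 5: BBBBBFFBFFBBFFBFFBBBFFBFFBBFFBFFBBBBFFBFFBBFFBFFBBBFFBFFBBFFBFF  (31 'B')
Step 6: BBBBBBFFBFFBBFFBFFBBBFFBFFBBFFBFFBBBBFFBFFBBFFBFFBBBFFBFFBBFFBFFBBBBBFFBFFBBFFBFFBBBFFBFFBBFFBFFBBBBFFBFFBBFFBFFBBBFFBFFBBFFBFF  (63 'B')


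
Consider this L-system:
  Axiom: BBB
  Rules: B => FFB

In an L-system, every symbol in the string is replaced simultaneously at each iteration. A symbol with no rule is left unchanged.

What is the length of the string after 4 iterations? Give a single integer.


Step 0: length = 3
Step 1: length = 9
Step 2: length = 15
Step 3: length = 21
Step 4: length = 27

Answer: 27


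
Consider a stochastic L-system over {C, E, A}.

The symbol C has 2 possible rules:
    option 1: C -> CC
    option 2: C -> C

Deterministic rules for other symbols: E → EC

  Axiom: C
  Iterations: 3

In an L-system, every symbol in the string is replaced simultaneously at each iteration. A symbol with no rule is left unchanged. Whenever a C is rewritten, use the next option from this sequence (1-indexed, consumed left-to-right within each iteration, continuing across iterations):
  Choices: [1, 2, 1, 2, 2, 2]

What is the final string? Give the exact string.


Answer: CCC

Derivation:
Step 0: C
Step 1: CC  (used choices [1])
Step 2: CCC  (used choices [2, 1])
Step 3: CCC  (used choices [2, 2, 2])


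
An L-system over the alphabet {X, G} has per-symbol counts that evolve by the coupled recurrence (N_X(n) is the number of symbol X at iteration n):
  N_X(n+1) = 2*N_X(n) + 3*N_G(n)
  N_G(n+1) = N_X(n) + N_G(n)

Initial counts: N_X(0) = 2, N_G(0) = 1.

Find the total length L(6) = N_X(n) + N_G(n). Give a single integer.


Step 0: N_X=2, N_G=1, L=3
Step 1: N_X=7, N_G=3, L=10
Step 2: N_X=23, N_G=10, L=33
Step 3: N_X=76, N_G=33, L=109
Step 4: N_X=251, N_G=109, L=360
Step 5: N_X=829, N_G=360, L=1189
Step 6: N_X=2738, N_G=1189, L=3927

Answer: 3927


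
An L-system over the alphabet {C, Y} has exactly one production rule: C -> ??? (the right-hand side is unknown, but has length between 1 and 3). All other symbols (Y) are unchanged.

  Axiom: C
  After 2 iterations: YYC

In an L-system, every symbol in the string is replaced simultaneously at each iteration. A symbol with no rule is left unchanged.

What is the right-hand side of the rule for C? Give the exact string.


Trying C -> YC:
  Step 0: C
  Step 1: YC
  Step 2: YYC
Matches the given result.

Answer: YC


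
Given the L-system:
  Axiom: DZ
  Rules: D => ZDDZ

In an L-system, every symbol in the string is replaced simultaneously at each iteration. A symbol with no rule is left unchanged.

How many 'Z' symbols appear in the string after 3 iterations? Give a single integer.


Answer: 15

Derivation:
Step 0: DZ  (1 'Z')
Step 1: ZDDZZ  (3 'Z')
Step 2: ZZDDZZDDZZZ  (7 'Z')
Step 3: ZZZDDZZDDZZZZDDZZDDZZZZ  (15 'Z')


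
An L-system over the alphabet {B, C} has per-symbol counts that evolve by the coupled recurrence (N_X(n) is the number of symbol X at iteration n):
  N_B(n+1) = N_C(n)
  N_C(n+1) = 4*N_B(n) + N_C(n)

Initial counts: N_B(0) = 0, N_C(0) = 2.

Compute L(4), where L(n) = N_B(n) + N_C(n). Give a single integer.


Answer: 76

Derivation:
Step 0: N_B=0, N_C=2, L=2
Step 1: N_B=2, N_C=2, L=4
Step 2: N_B=2, N_C=10, L=12
Step 3: N_B=10, N_C=18, L=28
Step 4: N_B=18, N_C=58, L=76


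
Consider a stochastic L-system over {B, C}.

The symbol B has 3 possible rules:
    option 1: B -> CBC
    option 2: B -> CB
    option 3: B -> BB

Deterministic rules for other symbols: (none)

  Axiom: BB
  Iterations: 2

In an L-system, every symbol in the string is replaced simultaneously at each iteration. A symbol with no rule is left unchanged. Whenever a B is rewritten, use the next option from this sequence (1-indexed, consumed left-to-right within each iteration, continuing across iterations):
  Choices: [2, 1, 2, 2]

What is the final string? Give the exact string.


Answer: CCBCCBC

Derivation:
Step 0: BB
Step 1: CBCBC  (used choices [2, 1])
Step 2: CCBCCBC  (used choices [2, 2])


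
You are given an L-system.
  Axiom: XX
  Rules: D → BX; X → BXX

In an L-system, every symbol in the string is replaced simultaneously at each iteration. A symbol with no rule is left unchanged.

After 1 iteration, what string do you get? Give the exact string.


Step 0: XX
Step 1: BXXBXX

Answer: BXXBXX


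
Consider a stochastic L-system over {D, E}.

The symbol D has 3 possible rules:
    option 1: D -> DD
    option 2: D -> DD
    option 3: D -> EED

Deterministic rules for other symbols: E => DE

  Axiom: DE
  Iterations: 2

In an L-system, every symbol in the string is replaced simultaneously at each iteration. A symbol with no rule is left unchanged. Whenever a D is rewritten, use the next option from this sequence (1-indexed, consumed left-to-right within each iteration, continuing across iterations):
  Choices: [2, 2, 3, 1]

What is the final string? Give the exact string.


Answer: DDEEDDDDE

Derivation:
Step 0: DE
Step 1: DDDE  (used choices [2])
Step 2: DDEEDDDDE  (used choices [2, 3, 1])


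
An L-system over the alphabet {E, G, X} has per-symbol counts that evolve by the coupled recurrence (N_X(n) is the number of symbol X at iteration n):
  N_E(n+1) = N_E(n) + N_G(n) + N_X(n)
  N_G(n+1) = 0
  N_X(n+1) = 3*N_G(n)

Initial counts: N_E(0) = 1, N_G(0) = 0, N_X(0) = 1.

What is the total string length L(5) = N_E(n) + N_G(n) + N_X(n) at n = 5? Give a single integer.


Step 0: N_E=1, N_G=0, N_X=1, L=2
Step 1: N_E=2, N_G=0, N_X=0, L=2
Step 2: N_E=2, N_G=0, N_X=0, L=2
Step 3: N_E=2, N_G=0, N_X=0, L=2
Step 4: N_E=2, N_G=0, N_X=0, L=2
Step 5: N_E=2, N_G=0, N_X=0, L=2

Answer: 2


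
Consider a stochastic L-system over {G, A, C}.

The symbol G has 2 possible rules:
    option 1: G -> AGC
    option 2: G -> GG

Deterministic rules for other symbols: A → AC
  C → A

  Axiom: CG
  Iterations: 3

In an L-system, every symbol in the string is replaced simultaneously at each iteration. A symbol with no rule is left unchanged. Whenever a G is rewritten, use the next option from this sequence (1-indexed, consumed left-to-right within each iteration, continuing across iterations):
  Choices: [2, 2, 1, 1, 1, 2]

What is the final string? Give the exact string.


Answer: ACAAGCAGCACGGA

Derivation:
Step 0: CG
Step 1: AGG  (used choices [2])
Step 2: ACGGAGC  (used choices [2, 1])
Step 3: ACAAGCAGCACGGA  (used choices [1, 1, 2])


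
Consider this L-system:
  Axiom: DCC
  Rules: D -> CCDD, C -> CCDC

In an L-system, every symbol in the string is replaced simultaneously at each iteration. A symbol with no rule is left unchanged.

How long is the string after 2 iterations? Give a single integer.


Answer: 48

Derivation:
Step 0: length = 3
Step 1: length = 12
Step 2: length = 48


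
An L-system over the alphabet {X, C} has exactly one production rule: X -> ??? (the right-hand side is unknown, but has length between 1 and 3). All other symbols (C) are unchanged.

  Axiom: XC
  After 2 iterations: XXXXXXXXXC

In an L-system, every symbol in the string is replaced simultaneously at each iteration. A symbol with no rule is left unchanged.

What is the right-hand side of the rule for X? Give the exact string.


Trying X -> XXX:
  Step 0: XC
  Step 1: XXXC
  Step 2: XXXXXXXXXC
Matches the given result.

Answer: XXX


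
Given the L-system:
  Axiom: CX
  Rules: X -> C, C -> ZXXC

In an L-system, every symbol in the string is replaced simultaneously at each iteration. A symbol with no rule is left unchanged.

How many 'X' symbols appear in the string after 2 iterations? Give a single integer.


Answer: 4

Derivation:
Step 0: CX  (1 'X')
Step 1: ZXXCC  (2 'X')
Step 2: ZCCZXXCZXXC  (4 'X')


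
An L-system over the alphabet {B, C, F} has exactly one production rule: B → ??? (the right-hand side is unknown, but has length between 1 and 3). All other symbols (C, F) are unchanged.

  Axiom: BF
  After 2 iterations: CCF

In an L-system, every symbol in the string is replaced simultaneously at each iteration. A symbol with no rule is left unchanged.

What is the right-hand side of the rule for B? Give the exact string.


Answer: CC

Derivation:
Trying B → CC:
  Step 0: BF
  Step 1: CCF
  Step 2: CCF
Matches the given result.


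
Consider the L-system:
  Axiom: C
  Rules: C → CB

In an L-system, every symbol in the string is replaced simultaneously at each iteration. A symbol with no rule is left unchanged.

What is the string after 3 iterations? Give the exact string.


Step 0: C
Step 1: CB
Step 2: CBB
Step 3: CBBB

Answer: CBBB


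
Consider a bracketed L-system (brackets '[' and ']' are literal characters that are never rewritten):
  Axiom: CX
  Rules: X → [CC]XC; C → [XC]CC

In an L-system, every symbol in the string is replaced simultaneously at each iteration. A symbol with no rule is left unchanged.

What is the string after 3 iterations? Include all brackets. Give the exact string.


Step 0: CX
Step 1: [XC]CC[CC]XC
Step 2: [[CC]XC[XC]CC][XC]CC[XC]CC[[XC]CC[XC]CC][CC]XC[XC]CC
Step 3: [[[XC]CC[XC]CC][CC]XC[XC]CC[[CC]XC[XC]CC][XC]CC[XC]CC][[CC]XC[XC]CC][XC]CC[XC]CC[[CC]XC[XC]CC][XC]CC[XC]CC[[[CC]XC[XC]CC][XC]CC[XC]CC[[CC]XC[XC]CC][XC]CC[XC]CC][[XC]CC[XC]CC][CC]XC[XC]CC[[CC]XC[XC]CC][XC]CC[XC]CC

Answer: [[[XC]CC[XC]CC][CC]XC[XC]CC[[CC]XC[XC]CC][XC]CC[XC]CC][[CC]XC[XC]CC][XC]CC[XC]CC[[CC]XC[XC]CC][XC]CC[XC]CC[[[CC]XC[XC]CC][XC]CC[XC]CC[[CC]XC[XC]CC][XC]CC[XC]CC][[XC]CC[XC]CC][CC]XC[XC]CC[[CC]XC[XC]CC][XC]CC[XC]CC


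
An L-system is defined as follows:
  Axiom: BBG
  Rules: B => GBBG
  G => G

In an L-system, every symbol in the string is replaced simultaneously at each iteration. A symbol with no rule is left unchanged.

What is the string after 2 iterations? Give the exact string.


Answer: GGBBGGBBGGGGBBGGBBGGG

Derivation:
Step 0: BBG
Step 1: GBBGGBBGG
Step 2: GGBBGGBBGGGGBBGGBBGGG


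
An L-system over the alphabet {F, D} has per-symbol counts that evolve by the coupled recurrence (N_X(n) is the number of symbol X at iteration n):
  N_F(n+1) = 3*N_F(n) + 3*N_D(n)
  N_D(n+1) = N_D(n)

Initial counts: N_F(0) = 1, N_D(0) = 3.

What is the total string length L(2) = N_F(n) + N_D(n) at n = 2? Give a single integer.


Step 0: N_F=1, N_D=3, L=4
Step 1: N_F=12, N_D=3, L=15
Step 2: N_F=45, N_D=3, L=48

Answer: 48


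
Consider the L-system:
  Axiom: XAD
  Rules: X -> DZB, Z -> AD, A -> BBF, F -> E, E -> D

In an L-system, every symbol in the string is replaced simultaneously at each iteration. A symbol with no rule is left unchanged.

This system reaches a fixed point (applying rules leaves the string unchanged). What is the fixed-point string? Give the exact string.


Answer: DBBDDBBBDD

Derivation:
Step 0: XAD
Step 1: DZBBBFD
Step 2: DADBBBED
Step 3: DBBFDBBBDD
Step 4: DBBEDBBBDD
Step 5: DBBDDBBBDD
Step 6: DBBDDBBBDD  (unchanged — fixed point at step 5)


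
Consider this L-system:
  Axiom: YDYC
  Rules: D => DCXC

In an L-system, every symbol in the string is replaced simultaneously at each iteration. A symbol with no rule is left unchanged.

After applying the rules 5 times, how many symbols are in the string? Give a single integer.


Step 0: length = 4
Step 1: length = 7
Step 2: length = 10
Step 3: length = 13
Step 4: length = 16
Step 5: length = 19

Answer: 19


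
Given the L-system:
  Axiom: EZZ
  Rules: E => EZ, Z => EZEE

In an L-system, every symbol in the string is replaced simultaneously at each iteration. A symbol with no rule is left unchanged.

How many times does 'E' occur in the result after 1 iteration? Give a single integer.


Step 0: EZZ  (1 'E')
Step 1: EZEZEEEZEE  (7 'E')

Answer: 7


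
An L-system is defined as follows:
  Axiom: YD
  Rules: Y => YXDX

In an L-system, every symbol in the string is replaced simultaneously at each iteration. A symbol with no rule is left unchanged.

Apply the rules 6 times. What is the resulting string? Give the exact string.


Step 0: YD
Step 1: YXDXD
Step 2: YXDXXDXD
Step 3: YXDXXDXXDXD
Step 4: YXDXXDXXDXXDXD
Step 5: YXDXXDXXDXXDXXDXD
Step 6: YXDXXDXXDXXDXXDXXDXD

Answer: YXDXXDXXDXXDXXDXXDXD
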